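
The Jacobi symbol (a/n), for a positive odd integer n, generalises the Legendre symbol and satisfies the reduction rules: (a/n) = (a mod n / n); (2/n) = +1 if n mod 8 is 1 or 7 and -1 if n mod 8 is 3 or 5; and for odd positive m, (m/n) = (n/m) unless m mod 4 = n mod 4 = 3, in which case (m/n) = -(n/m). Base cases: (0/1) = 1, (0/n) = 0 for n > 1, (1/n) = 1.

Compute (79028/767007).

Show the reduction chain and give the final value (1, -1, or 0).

-1

79028 = 2^2·19757; (2/767007) = +1 since 767007 mod 8 = 7, so (79028/767007) = (+1)^2·(19757/767007); sign now +1
reciprocity: (19757/767007) = +1·(767007/19757) since 19757 mod 4 = 1, 767007 mod 4 = 3; sign now +1
(767007/19757) = (16241/19757)   [reduce mod 19757]
reciprocity: (16241/19757) = +1·(19757/16241) since 16241 mod 4 = 1, 19757 mod 4 = 1; sign now +1
(19757/16241) = (3516/16241)   [reduce mod 16241]
3516 = 2^2·879; (2/16241) = +1 since 16241 mod 8 = 1, so (3516/16241) = (+1)^2·(879/16241); sign now +1
reciprocity: (879/16241) = +1·(16241/879) since 879 mod 4 = 3, 16241 mod 4 = 1; sign now +1
(16241/879) = (419/879)   [reduce mod 879]
reciprocity: (419/879) = -1·(879/419) since 419 mod 4 = 3, 879 mod 4 = 3; sign now -1
(879/419) = (41/419)   [reduce mod 419]
reciprocity: (41/419) = +1·(419/41) since 41 mod 4 = 1, 419 mod 4 = 3; sign now -1
(419/41) = (9/41)   [reduce mod 41]
reciprocity: (9/41) = +1·(41/9) since 9 mod 4 = 1, 41 mod 4 = 1; sign now -1
(41/9) = (5/9)   [reduce mod 9]
reciprocity: (5/9) = +1·(9/5) since 5 mod 4 = 1, 9 mod 4 = 1; sign now -1
(9/5) = (4/5)   [reduce mod 5]
4 = 2^2·1; (2/5) = -1 since 5 mod 8 = 5, so (4/5) = (-1)^2·(1/5); sign now -1
(1/5) = 1; final value = sign = -1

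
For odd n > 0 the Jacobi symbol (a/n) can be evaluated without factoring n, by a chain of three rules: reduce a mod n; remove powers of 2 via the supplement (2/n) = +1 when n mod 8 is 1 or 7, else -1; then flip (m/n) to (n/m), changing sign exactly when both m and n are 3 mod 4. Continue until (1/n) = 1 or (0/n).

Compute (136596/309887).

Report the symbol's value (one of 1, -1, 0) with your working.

factor out 2^2: 136596 = 2^2·34149; with 309887 mod 8 = 7, (2/309887) = +1; sign now +1; continue with (34149/309887)
flip (34149/309887) -> (309887/34149): both odd, 34149 mod 4 = 1, 309887 mod 4 = 3, so the flip contributes +1; sign now +1
(309887/34149): 309887 mod 34149 = 2546, so (309887/34149) = (2546/34149)
factor out 2^1: 2546 = 2^1·1273; with 34149 mod 8 = 5, (2/34149) = -1; sign now -1; continue with (1273/34149)
flip (1273/34149) -> (34149/1273): both odd, 1273 mod 4 = 1, 34149 mod 4 = 1, so the flip contributes +1; sign now -1
(34149/1273): 34149 mod 1273 = 1051, so (34149/1273) = (1051/1273)
flip (1051/1273) -> (1273/1051): both odd, 1051 mod 4 = 3, 1273 mod 4 = 1, so the flip contributes +1; sign now -1
(1273/1051): 1273 mod 1051 = 222, so (1273/1051) = (222/1051)
factor out 2^1: 222 = 2^1·111; with 1051 mod 8 = 3, (2/1051) = -1; sign now +1; continue with (111/1051)
flip (111/1051) -> (1051/111): both odd, 111 mod 4 = 3, 1051 mod 4 = 3, so the flip contributes -1; sign now -1
(1051/111): 1051 mod 111 = 52, so (1051/111) = (52/111)
factor out 2^2: 52 = 2^2·13; with 111 mod 8 = 7, (2/111) = +1; sign now -1; continue with (13/111)
flip (13/111) -> (111/13): both odd, 13 mod 4 = 1, 111 mod 4 = 3, so the flip contributes +1; sign now -1
(111/13): 111 mod 13 = 7, so (111/13) = (7/13)
flip (7/13) -> (13/7): both odd, 7 mod 4 = 3, 13 mod 4 = 1, so the flip contributes +1; sign now -1
(13/7): 13 mod 7 = 6, so (13/7) = (6/7)
factor out 2^1: 6 = 2^1·3; with 7 mod 8 = 7, (2/7) = +1; sign now -1; continue with (3/7)
flip (3/7) -> (7/3): both odd, 3 mod 4 = 3, 7 mod 4 = 3, so the flip contributes -1; sign now +1
(7/3): 7 mod 3 = 1, so (7/3) = (1/3)
reached (1/3) = 1, so the symbol is +1

1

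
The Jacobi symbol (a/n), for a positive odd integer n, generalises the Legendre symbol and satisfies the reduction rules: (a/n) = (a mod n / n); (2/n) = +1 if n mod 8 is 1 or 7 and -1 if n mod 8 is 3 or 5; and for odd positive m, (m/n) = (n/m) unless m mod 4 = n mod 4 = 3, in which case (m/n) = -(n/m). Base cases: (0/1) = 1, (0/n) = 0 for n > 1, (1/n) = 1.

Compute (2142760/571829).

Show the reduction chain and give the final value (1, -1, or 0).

-1

(2142760/571829) = (427273/571829)   [reduce mod 571829]
reciprocity: (427273/571829) = +1·(571829/427273) since 427273 mod 4 = 1, 571829 mod 4 = 1; sign now +1
(571829/427273) = (144556/427273)   [reduce mod 427273]
144556 = 2^2·36139; (2/427273) = +1 since 427273 mod 8 = 1, so (144556/427273) = (+1)^2·(36139/427273); sign now +1
reciprocity: (36139/427273) = +1·(427273/36139) since 36139 mod 4 = 3, 427273 mod 4 = 1; sign now +1
(427273/36139) = (29744/36139)   [reduce mod 36139]
29744 = 2^4·1859; (2/36139) = -1 since 36139 mod 8 = 3, so (29744/36139) = (-1)^4·(1859/36139); sign now +1
reciprocity: (1859/36139) = -1·(36139/1859) since 1859 mod 4 = 3, 36139 mod 4 = 3; sign now -1
(36139/1859) = (818/1859)   [reduce mod 1859]
818 = 2^1·409; (2/1859) = -1 since 1859 mod 8 = 3, so (818/1859) = (-1)^1·(409/1859); sign now +1
reciprocity: (409/1859) = +1·(1859/409) since 409 mod 4 = 1, 1859 mod 4 = 3; sign now +1
(1859/409) = (223/409)   [reduce mod 409]
reciprocity: (223/409) = +1·(409/223) since 223 mod 4 = 3, 409 mod 4 = 1; sign now +1
(409/223) = (186/223)   [reduce mod 223]
186 = 2^1·93; (2/223) = +1 since 223 mod 8 = 7, so (186/223) = (+1)^1·(93/223); sign now +1
reciprocity: (93/223) = +1·(223/93) since 93 mod 4 = 1, 223 mod 4 = 3; sign now +1
(223/93) = (37/93)   [reduce mod 93]
reciprocity: (37/93) = +1·(93/37) since 37 mod 4 = 1, 93 mod 4 = 1; sign now +1
(93/37) = (19/37)   [reduce mod 37]
reciprocity: (19/37) = +1·(37/19) since 19 mod 4 = 3, 37 mod 4 = 1; sign now +1
(37/19) = (18/19)   [reduce mod 19]
18 = 2^1·9; (2/19) = -1 since 19 mod 8 = 3, so (18/19) = (-1)^1·(9/19); sign now -1
reciprocity: (9/19) = +1·(19/9) since 9 mod 4 = 1, 19 mod 4 = 3; sign now -1
(19/9) = (1/9)   [reduce mod 9]
(1/9) = 1; final value = sign = -1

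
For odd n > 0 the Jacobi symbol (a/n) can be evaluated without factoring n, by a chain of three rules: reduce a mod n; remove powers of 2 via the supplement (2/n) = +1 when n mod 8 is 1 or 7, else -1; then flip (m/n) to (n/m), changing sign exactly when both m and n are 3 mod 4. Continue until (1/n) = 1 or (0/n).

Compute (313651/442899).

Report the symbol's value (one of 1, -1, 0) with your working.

1

reciprocity: (313651/442899) = -1·(442899/313651) since 313651 mod 4 = 3, 442899 mod 4 = 3; sign now -1
(442899/313651) = (129248/313651)   [reduce mod 313651]
129248 = 2^5·4039; (2/313651) = -1 since 313651 mod 8 = 3, so (129248/313651) = (-1)^5·(4039/313651); sign now +1
reciprocity: (4039/313651) = -1·(313651/4039) since 4039 mod 4 = 3, 313651 mod 4 = 3; sign now -1
(313651/4039) = (2648/4039)   [reduce mod 4039]
2648 = 2^3·331; (2/4039) = +1 since 4039 mod 8 = 7, so (2648/4039) = (+1)^3·(331/4039); sign now -1
reciprocity: (331/4039) = -1·(4039/331) since 331 mod 4 = 3, 4039 mod 4 = 3; sign now +1
(4039/331) = (67/331)   [reduce mod 331]
reciprocity: (67/331) = -1·(331/67) since 67 mod 4 = 3, 331 mod 4 = 3; sign now -1
(331/67) = (63/67)   [reduce mod 67]
reciprocity: (63/67) = -1·(67/63) since 63 mod 4 = 3, 67 mod 4 = 3; sign now +1
(67/63) = (4/63)   [reduce mod 63]
4 = 2^2·1; (2/63) = +1 since 63 mod 8 = 7, so (4/63) = (+1)^2·(1/63); sign now +1
(1/63) = 1; final value = sign = +1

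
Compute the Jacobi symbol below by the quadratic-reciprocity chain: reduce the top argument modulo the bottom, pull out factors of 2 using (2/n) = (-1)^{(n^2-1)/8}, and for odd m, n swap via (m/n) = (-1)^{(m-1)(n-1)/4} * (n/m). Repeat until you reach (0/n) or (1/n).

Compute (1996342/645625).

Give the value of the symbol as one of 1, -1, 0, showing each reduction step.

(1996342/645625): 1996342 mod 645625 = 59467, so (1996342/645625) = (59467/645625)
flip (59467/645625) -> (645625/59467): both odd, 59467 mod 4 = 3, 645625 mod 4 = 1, so the flip contributes +1; sign now +1
(645625/59467): 645625 mod 59467 = 50955, so (645625/59467) = (50955/59467)
flip (50955/59467) -> (59467/50955): both odd, 50955 mod 4 = 3, 59467 mod 4 = 3, so the flip contributes -1; sign now -1
(59467/50955): 59467 mod 50955 = 8512, so (59467/50955) = (8512/50955)
factor out 2^6: 8512 = 2^6·133; with 50955 mod 8 = 3, (2/50955) = -1; sign now -1; continue with (133/50955)
flip (133/50955) -> (50955/133): both odd, 133 mod 4 = 1, 50955 mod 4 = 3, so the flip contributes +1; sign now -1
(50955/133): 50955 mod 133 = 16, so (50955/133) = (16/133)
factor out 2^4: 16 = 2^4·1; with 133 mod 8 = 5, (2/133) = -1; sign now -1; continue with (1/133)
reached (1/133) = 1, so the symbol is -1

-1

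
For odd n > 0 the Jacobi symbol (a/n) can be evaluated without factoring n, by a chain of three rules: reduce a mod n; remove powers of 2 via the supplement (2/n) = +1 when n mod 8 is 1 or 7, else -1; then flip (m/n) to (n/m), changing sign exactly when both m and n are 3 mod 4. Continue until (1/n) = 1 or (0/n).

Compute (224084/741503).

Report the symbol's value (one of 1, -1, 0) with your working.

0

224084 = 2^2·56021; (2/741503) = +1 since 741503 mod 8 = 7, so (224084/741503) = (+1)^2·(56021/741503); sign now +1
reciprocity: (56021/741503) = +1·(741503/56021) since 56021 mod 4 = 1, 741503 mod 4 = 3; sign now +1
(741503/56021) = (13230/56021)   [reduce mod 56021]
13230 = 2^1·6615; (2/56021) = -1 since 56021 mod 8 = 5, so (13230/56021) = (-1)^1·(6615/56021); sign now -1
reciprocity: (6615/56021) = +1·(56021/6615) since 6615 mod 4 = 3, 56021 mod 4 = 1; sign now -1
(56021/6615) = (3101/6615)   [reduce mod 6615]
reciprocity: (3101/6615) = +1·(6615/3101) since 3101 mod 4 = 1, 6615 mod 4 = 3; sign now -1
(6615/3101) = (413/3101)   [reduce mod 3101]
reciprocity: (413/3101) = +1·(3101/413) since 413 mod 4 = 1, 3101 mod 4 = 1; sign now -1
(3101/413) = (210/413)   [reduce mod 413]
210 = 2^1·105; (2/413) = -1 since 413 mod 8 = 5, so (210/413) = (-1)^1·(105/413); sign now +1
reciprocity: (105/413) = +1·(413/105) since 105 mod 4 = 1, 413 mod 4 = 1; sign now +1
(413/105) = (98/105)   [reduce mod 105]
98 = 2^1·49; (2/105) = +1 since 105 mod 8 = 1, so (98/105) = (+1)^1·(49/105); sign now +1
reciprocity: (49/105) = +1·(105/49) since 49 mod 4 = 1, 105 mod 4 = 1; sign now +1
(105/49) = (7/49)   [reduce mod 49]
reciprocity: (7/49) = +1·(49/7) since 7 mod 4 = 3, 49 mod 4 = 1; sign now +1
(49/7) = (0/7)   [reduce mod 7]
(0/7) = 0   [gcd(a, n) > 1]; final value = 0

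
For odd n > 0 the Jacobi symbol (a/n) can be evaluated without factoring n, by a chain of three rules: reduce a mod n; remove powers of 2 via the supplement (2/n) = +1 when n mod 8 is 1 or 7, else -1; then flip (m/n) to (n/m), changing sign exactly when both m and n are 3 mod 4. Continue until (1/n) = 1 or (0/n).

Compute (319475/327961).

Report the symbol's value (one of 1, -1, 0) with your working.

-1

flip (319475/327961) -> (327961/319475): both odd, 319475 mod 4 = 3, 327961 mod 4 = 1, so the flip contributes +1; sign now +1
(327961/319475): 327961 mod 319475 = 8486, so (327961/319475) = (8486/319475)
factor out 2^1: 8486 = 2^1·4243; with 319475 mod 8 = 3, (2/319475) = -1; sign now -1; continue with (4243/319475)
flip (4243/319475) -> (319475/4243): both odd, 4243 mod 4 = 3, 319475 mod 4 = 3, so the flip contributes -1; sign now +1
(319475/4243): 319475 mod 4243 = 1250, so (319475/4243) = (1250/4243)
factor out 2^1: 1250 = 2^1·625; with 4243 mod 8 = 3, (2/4243) = -1; sign now -1; continue with (625/4243)
flip (625/4243) -> (4243/625): both odd, 625 mod 4 = 1, 4243 mod 4 = 3, so the flip contributes +1; sign now -1
(4243/625): 4243 mod 625 = 493, so (4243/625) = (493/625)
flip (493/625) -> (625/493): both odd, 493 mod 4 = 1, 625 mod 4 = 1, so the flip contributes +1; sign now -1
(625/493): 625 mod 493 = 132, so (625/493) = (132/493)
factor out 2^2: 132 = 2^2·33; with 493 mod 8 = 5, (2/493) = -1; sign now -1; continue with (33/493)
flip (33/493) -> (493/33): both odd, 33 mod 4 = 1, 493 mod 4 = 1, so the flip contributes +1; sign now -1
(493/33): 493 mod 33 = 31, so (493/33) = (31/33)
flip (31/33) -> (33/31): both odd, 31 mod 4 = 3, 33 mod 4 = 1, so the flip contributes +1; sign now -1
(33/31): 33 mod 31 = 2, so (33/31) = (2/31)
factor out 2^1: 2 = 2^1·1; with 31 mod 8 = 7, (2/31) = +1; sign now -1; continue with (1/31)
reached (1/31) = 1, so the symbol is -1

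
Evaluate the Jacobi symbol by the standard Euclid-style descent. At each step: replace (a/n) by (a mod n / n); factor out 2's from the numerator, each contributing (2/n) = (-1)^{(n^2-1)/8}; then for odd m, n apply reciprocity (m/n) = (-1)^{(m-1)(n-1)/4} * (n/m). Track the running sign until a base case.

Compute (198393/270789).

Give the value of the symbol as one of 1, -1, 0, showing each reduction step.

0

reciprocity: (198393/270789) = +1·(270789/198393) since 198393 mod 4 = 1, 270789 mod 4 = 1; sign now +1
(270789/198393) = (72396/198393)   [reduce mod 198393]
72396 = 2^2·18099; (2/198393) = +1 since 198393 mod 8 = 1, so (72396/198393) = (+1)^2·(18099/198393); sign now +1
reciprocity: (18099/198393) = +1·(198393/18099) since 18099 mod 4 = 3, 198393 mod 4 = 1; sign now +1
(198393/18099) = (17403/18099)   [reduce mod 18099]
reciprocity: (17403/18099) = -1·(18099/17403) since 17403 mod 4 = 3, 18099 mod 4 = 3; sign now -1
(18099/17403) = (696/17403)   [reduce mod 17403]
696 = 2^3·87; (2/17403) = -1 since 17403 mod 8 = 3, so (696/17403) = (-1)^3·(87/17403); sign now +1
reciprocity: (87/17403) = -1·(17403/87) since 87 mod 4 = 3, 17403 mod 4 = 3; sign now -1
(17403/87) = (3/87)   [reduce mod 87]
reciprocity: (3/87) = -1·(87/3) since 3 mod 4 = 3, 87 mod 4 = 3; sign now +1
(87/3) = (0/3)   [reduce mod 3]
(0/3) = 0   [gcd(a, n) > 1]; final value = 0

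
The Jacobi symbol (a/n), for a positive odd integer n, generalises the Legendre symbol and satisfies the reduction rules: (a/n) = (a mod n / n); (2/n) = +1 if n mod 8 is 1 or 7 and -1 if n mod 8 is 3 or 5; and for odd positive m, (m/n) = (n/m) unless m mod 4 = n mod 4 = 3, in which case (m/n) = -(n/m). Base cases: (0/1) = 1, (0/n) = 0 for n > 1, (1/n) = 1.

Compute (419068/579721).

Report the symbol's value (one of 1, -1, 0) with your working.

-1

factor out 2^2: 419068 = 2^2·104767; with 579721 mod 8 = 1, (2/579721) = +1; sign now +1; continue with (104767/579721)
flip (104767/579721) -> (579721/104767): both odd, 104767 mod 4 = 3, 579721 mod 4 = 1, so the flip contributes +1; sign now +1
(579721/104767): 579721 mod 104767 = 55886, so (579721/104767) = (55886/104767)
factor out 2^1: 55886 = 2^1·27943; with 104767 mod 8 = 7, (2/104767) = +1; sign now +1; continue with (27943/104767)
flip (27943/104767) -> (104767/27943): both odd, 27943 mod 4 = 3, 104767 mod 4 = 3, so the flip contributes -1; sign now -1
(104767/27943): 104767 mod 27943 = 20938, so (104767/27943) = (20938/27943)
factor out 2^1: 20938 = 2^1·10469; with 27943 mod 8 = 7, (2/27943) = +1; sign now -1; continue with (10469/27943)
flip (10469/27943) -> (27943/10469): both odd, 10469 mod 4 = 1, 27943 mod 4 = 3, so the flip contributes +1; sign now -1
(27943/10469): 27943 mod 10469 = 7005, so (27943/10469) = (7005/10469)
flip (7005/10469) -> (10469/7005): both odd, 7005 mod 4 = 1, 10469 mod 4 = 1, so the flip contributes +1; sign now -1
(10469/7005): 10469 mod 7005 = 3464, so (10469/7005) = (3464/7005)
factor out 2^3: 3464 = 2^3·433; with 7005 mod 8 = 5, (2/7005) = -1; sign now +1; continue with (433/7005)
flip (433/7005) -> (7005/433): both odd, 433 mod 4 = 1, 7005 mod 4 = 1, so the flip contributes +1; sign now +1
(7005/433): 7005 mod 433 = 77, so (7005/433) = (77/433)
flip (77/433) -> (433/77): both odd, 77 mod 4 = 1, 433 mod 4 = 1, so the flip contributes +1; sign now +1
(433/77): 433 mod 77 = 48, so (433/77) = (48/77)
factor out 2^4: 48 = 2^4·3; with 77 mod 8 = 5, (2/77) = -1; sign now +1; continue with (3/77)
flip (3/77) -> (77/3): both odd, 3 mod 4 = 3, 77 mod 4 = 1, so the flip contributes +1; sign now +1
(77/3): 77 mod 3 = 2, so (77/3) = (2/3)
factor out 2^1: 2 = 2^1·1; with 3 mod 8 = 3, (2/3) = -1; sign now -1; continue with (1/3)
reached (1/3) = 1, so the symbol is -1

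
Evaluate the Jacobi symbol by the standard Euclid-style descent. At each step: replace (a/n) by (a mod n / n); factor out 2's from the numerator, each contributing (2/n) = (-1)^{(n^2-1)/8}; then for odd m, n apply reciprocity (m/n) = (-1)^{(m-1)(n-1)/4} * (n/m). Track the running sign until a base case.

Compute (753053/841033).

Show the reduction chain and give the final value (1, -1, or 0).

-1

reciprocity: (753053/841033) = +1·(841033/753053) since 753053 mod 4 = 1, 841033 mod 4 = 1; sign now +1
(841033/753053) = (87980/753053)   [reduce mod 753053]
87980 = 2^2·21995; (2/753053) = -1 since 753053 mod 8 = 5, so (87980/753053) = (-1)^2·(21995/753053); sign now +1
reciprocity: (21995/753053) = +1·(753053/21995) since 21995 mod 4 = 3, 753053 mod 4 = 1; sign now +1
(753053/21995) = (5223/21995)   [reduce mod 21995]
reciprocity: (5223/21995) = -1·(21995/5223) since 5223 mod 4 = 3, 21995 mod 4 = 3; sign now -1
(21995/5223) = (1103/5223)   [reduce mod 5223]
reciprocity: (1103/5223) = -1·(5223/1103) since 1103 mod 4 = 3, 5223 mod 4 = 3; sign now +1
(5223/1103) = (811/1103)   [reduce mod 1103]
reciprocity: (811/1103) = -1·(1103/811) since 811 mod 4 = 3, 1103 mod 4 = 3; sign now -1
(1103/811) = (292/811)   [reduce mod 811]
292 = 2^2·73; (2/811) = -1 since 811 mod 8 = 3, so (292/811) = (-1)^2·(73/811); sign now -1
reciprocity: (73/811) = +1·(811/73) since 73 mod 4 = 1, 811 mod 4 = 3; sign now -1
(811/73) = (8/73)   [reduce mod 73]
8 = 2^3·1; (2/73) = +1 since 73 mod 8 = 1, so (8/73) = (+1)^3·(1/73); sign now -1
(1/73) = 1; final value = sign = -1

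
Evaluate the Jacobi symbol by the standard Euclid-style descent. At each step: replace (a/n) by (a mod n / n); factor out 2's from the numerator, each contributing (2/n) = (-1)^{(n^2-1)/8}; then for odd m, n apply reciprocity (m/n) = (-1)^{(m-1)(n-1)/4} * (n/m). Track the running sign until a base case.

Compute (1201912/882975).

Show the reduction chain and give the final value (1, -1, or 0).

-1

(1201912/882975): 1201912 mod 882975 = 318937, so (1201912/882975) = (318937/882975)
flip (318937/882975) -> (882975/318937): both odd, 318937 mod 4 = 1, 882975 mod 4 = 3, so the flip contributes +1; sign now +1
(882975/318937): 882975 mod 318937 = 245101, so (882975/318937) = (245101/318937)
flip (245101/318937) -> (318937/245101): both odd, 245101 mod 4 = 1, 318937 mod 4 = 1, so the flip contributes +1; sign now +1
(318937/245101): 318937 mod 245101 = 73836, so (318937/245101) = (73836/245101)
factor out 2^2: 73836 = 2^2·18459; with 245101 mod 8 = 5, (2/245101) = -1; sign now +1; continue with (18459/245101)
flip (18459/245101) -> (245101/18459): both odd, 18459 mod 4 = 3, 245101 mod 4 = 1, so the flip contributes +1; sign now +1
(245101/18459): 245101 mod 18459 = 5134, so (245101/18459) = (5134/18459)
factor out 2^1: 5134 = 2^1·2567; with 18459 mod 8 = 3, (2/18459) = -1; sign now -1; continue with (2567/18459)
flip (2567/18459) -> (18459/2567): both odd, 2567 mod 4 = 3, 18459 mod 4 = 3, so the flip contributes -1; sign now +1
(18459/2567): 18459 mod 2567 = 490, so (18459/2567) = (490/2567)
factor out 2^1: 490 = 2^1·245; with 2567 mod 8 = 7, (2/2567) = +1; sign now +1; continue with (245/2567)
flip (245/2567) -> (2567/245): both odd, 245 mod 4 = 1, 2567 mod 4 = 3, so the flip contributes +1; sign now +1
(2567/245): 2567 mod 245 = 117, so (2567/245) = (117/245)
flip (117/245) -> (245/117): both odd, 117 mod 4 = 1, 245 mod 4 = 1, so the flip contributes +1; sign now +1
(245/117): 245 mod 117 = 11, so (245/117) = (11/117)
flip (11/117) -> (117/11): both odd, 11 mod 4 = 3, 117 mod 4 = 1, so the flip contributes +1; sign now +1
(117/11): 117 mod 11 = 7, so (117/11) = (7/11)
flip (7/11) -> (11/7): both odd, 7 mod 4 = 3, 11 mod 4 = 3, so the flip contributes -1; sign now -1
(11/7): 11 mod 7 = 4, so (11/7) = (4/7)
factor out 2^2: 4 = 2^2·1; with 7 mod 8 = 7, (2/7) = +1; sign now -1; continue with (1/7)
reached (1/7) = 1, so the symbol is -1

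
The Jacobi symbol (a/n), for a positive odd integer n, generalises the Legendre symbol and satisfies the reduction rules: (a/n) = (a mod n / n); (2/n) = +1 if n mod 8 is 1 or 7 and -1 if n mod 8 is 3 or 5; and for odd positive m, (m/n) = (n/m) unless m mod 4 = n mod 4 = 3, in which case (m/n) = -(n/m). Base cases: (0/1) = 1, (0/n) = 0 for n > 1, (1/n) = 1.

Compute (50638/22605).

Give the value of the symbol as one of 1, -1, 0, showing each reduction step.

1

(50638/22605): 50638 mod 22605 = 5428, so (50638/22605) = (5428/22605)
factor out 2^2: 5428 = 2^2·1357; with 22605 mod 8 = 5, (2/22605) = -1; sign now +1; continue with (1357/22605)
flip (1357/22605) -> (22605/1357): both odd, 1357 mod 4 = 1, 22605 mod 4 = 1, so the flip contributes +1; sign now +1
(22605/1357): 22605 mod 1357 = 893, so (22605/1357) = (893/1357)
flip (893/1357) -> (1357/893): both odd, 893 mod 4 = 1, 1357 mod 4 = 1, so the flip contributes +1; sign now +1
(1357/893): 1357 mod 893 = 464, so (1357/893) = (464/893)
factor out 2^4: 464 = 2^4·29; with 893 mod 8 = 5, (2/893) = -1; sign now +1; continue with (29/893)
flip (29/893) -> (893/29): both odd, 29 mod 4 = 1, 893 mod 4 = 1, so the flip contributes +1; sign now +1
(893/29): 893 mod 29 = 23, so (893/29) = (23/29)
flip (23/29) -> (29/23): both odd, 23 mod 4 = 3, 29 mod 4 = 1, so the flip contributes +1; sign now +1
(29/23): 29 mod 23 = 6, so (29/23) = (6/23)
factor out 2^1: 6 = 2^1·3; with 23 mod 8 = 7, (2/23) = +1; sign now +1; continue with (3/23)
flip (3/23) -> (23/3): both odd, 3 mod 4 = 3, 23 mod 4 = 3, so the flip contributes -1; sign now -1
(23/3): 23 mod 3 = 2, so (23/3) = (2/3)
factor out 2^1: 2 = 2^1·1; with 3 mod 8 = 3, (2/3) = -1; sign now +1; continue with (1/3)
reached (1/3) = 1, so the symbol is +1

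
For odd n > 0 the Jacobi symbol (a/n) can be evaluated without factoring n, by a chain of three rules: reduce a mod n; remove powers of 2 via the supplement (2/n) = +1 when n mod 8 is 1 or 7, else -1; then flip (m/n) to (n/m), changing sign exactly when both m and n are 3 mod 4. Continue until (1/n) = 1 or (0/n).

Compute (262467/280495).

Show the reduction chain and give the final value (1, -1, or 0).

flip (262467/280495) -> (280495/262467): both odd, 262467 mod 4 = 3, 280495 mod 4 = 3, so the flip contributes -1; sign now -1
(280495/262467): 280495 mod 262467 = 18028, so (280495/262467) = (18028/262467)
factor out 2^2: 18028 = 2^2·4507; with 262467 mod 8 = 3, (2/262467) = -1; sign now -1; continue with (4507/262467)
flip (4507/262467) -> (262467/4507): both odd, 4507 mod 4 = 3, 262467 mod 4 = 3, so the flip contributes -1; sign now +1
(262467/4507): 262467 mod 4507 = 1061, so (262467/4507) = (1061/4507)
flip (1061/4507) -> (4507/1061): both odd, 1061 mod 4 = 1, 4507 mod 4 = 3, so the flip contributes +1; sign now +1
(4507/1061): 4507 mod 1061 = 263, so (4507/1061) = (263/1061)
flip (263/1061) -> (1061/263): both odd, 263 mod 4 = 3, 1061 mod 4 = 1, so the flip contributes +1; sign now +1
(1061/263): 1061 mod 263 = 9, so (1061/263) = (9/263)
flip (9/263) -> (263/9): both odd, 9 mod 4 = 1, 263 mod 4 = 3, so the flip contributes +1; sign now +1
(263/9): 263 mod 9 = 2, so (263/9) = (2/9)
factor out 2^1: 2 = 2^1·1; with 9 mod 8 = 1, (2/9) = +1; sign now +1; continue with (1/9)
reached (1/9) = 1, so the symbol is +1

1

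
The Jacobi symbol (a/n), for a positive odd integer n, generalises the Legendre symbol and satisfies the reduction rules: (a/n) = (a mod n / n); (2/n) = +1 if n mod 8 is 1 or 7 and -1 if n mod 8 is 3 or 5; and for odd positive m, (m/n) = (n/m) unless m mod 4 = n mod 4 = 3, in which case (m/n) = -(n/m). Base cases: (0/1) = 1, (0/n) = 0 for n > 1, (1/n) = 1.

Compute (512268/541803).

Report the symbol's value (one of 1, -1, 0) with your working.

0

512268 = 2^2·128067; (2/541803) = -1 since 541803 mod 8 = 3, so (512268/541803) = (-1)^2·(128067/541803); sign now +1
reciprocity: (128067/541803) = -1·(541803/128067) since 128067 mod 4 = 3, 541803 mod 4 = 3; sign now -1
(541803/128067) = (29535/128067)   [reduce mod 128067]
reciprocity: (29535/128067) = -1·(128067/29535) since 29535 mod 4 = 3, 128067 mod 4 = 3; sign now +1
(128067/29535) = (9927/29535)   [reduce mod 29535]
reciprocity: (9927/29535) = -1·(29535/9927) since 9927 mod 4 = 3, 29535 mod 4 = 3; sign now -1
(29535/9927) = (9681/9927)   [reduce mod 9927]
reciprocity: (9681/9927) = +1·(9927/9681) since 9681 mod 4 = 1, 9927 mod 4 = 3; sign now -1
(9927/9681) = (246/9681)   [reduce mod 9681]
246 = 2^1·123; (2/9681) = +1 since 9681 mod 8 = 1, so (246/9681) = (+1)^1·(123/9681); sign now -1
reciprocity: (123/9681) = +1·(9681/123) since 123 mod 4 = 3, 9681 mod 4 = 1; sign now -1
(9681/123) = (87/123)   [reduce mod 123]
reciprocity: (87/123) = -1·(123/87) since 87 mod 4 = 3, 123 mod 4 = 3; sign now +1
(123/87) = (36/87)   [reduce mod 87]
36 = 2^2·9; (2/87) = +1 since 87 mod 8 = 7, so (36/87) = (+1)^2·(9/87); sign now +1
reciprocity: (9/87) = +1·(87/9) since 9 mod 4 = 1, 87 mod 4 = 3; sign now +1
(87/9) = (6/9)   [reduce mod 9]
6 = 2^1·3; (2/9) = +1 since 9 mod 8 = 1, so (6/9) = (+1)^1·(3/9); sign now +1
reciprocity: (3/9) = +1·(9/3) since 3 mod 4 = 3, 9 mod 4 = 1; sign now +1
(9/3) = (0/3)   [reduce mod 3]
(0/3) = 0   [gcd(a, n) > 1]; final value = 0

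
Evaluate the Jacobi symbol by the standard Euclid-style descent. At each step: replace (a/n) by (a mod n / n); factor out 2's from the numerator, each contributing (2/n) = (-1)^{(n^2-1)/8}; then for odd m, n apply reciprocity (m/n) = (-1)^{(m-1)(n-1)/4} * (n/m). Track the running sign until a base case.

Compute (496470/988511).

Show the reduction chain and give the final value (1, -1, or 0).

1

496470 = 2^1·248235; (2/988511) = +1 since 988511 mod 8 = 7, so (496470/988511) = (+1)^1·(248235/988511); sign now +1
reciprocity: (248235/988511) = -1·(988511/248235) since 248235 mod 4 = 3, 988511 mod 4 = 3; sign now -1
(988511/248235) = (243806/248235)   [reduce mod 248235]
243806 = 2^1·121903; (2/248235) = -1 since 248235 mod 8 = 3, so (243806/248235) = (-1)^1·(121903/248235); sign now +1
reciprocity: (121903/248235) = -1·(248235/121903) since 121903 mod 4 = 3, 248235 mod 4 = 3; sign now -1
(248235/121903) = (4429/121903)   [reduce mod 121903]
reciprocity: (4429/121903) = +1·(121903/4429) since 4429 mod 4 = 1, 121903 mod 4 = 3; sign now -1
(121903/4429) = (2320/4429)   [reduce mod 4429]
2320 = 2^4·145; (2/4429) = -1 since 4429 mod 8 = 5, so (2320/4429) = (-1)^4·(145/4429); sign now -1
reciprocity: (145/4429) = +1·(4429/145) since 145 mod 4 = 1, 4429 mod 4 = 1; sign now -1
(4429/145) = (79/145)   [reduce mod 145]
reciprocity: (79/145) = +1·(145/79) since 79 mod 4 = 3, 145 mod 4 = 1; sign now -1
(145/79) = (66/79)   [reduce mod 79]
66 = 2^1·33; (2/79) = +1 since 79 mod 8 = 7, so (66/79) = (+1)^1·(33/79); sign now -1
reciprocity: (33/79) = +1·(79/33) since 33 mod 4 = 1, 79 mod 4 = 3; sign now -1
(79/33) = (13/33)   [reduce mod 33]
reciprocity: (13/33) = +1·(33/13) since 13 mod 4 = 1, 33 mod 4 = 1; sign now -1
(33/13) = (7/13)   [reduce mod 13]
reciprocity: (7/13) = +1·(13/7) since 7 mod 4 = 3, 13 mod 4 = 1; sign now -1
(13/7) = (6/7)   [reduce mod 7]
6 = 2^1·3; (2/7) = +1 since 7 mod 8 = 7, so (6/7) = (+1)^1·(3/7); sign now -1
reciprocity: (3/7) = -1·(7/3) since 3 mod 4 = 3, 7 mod 4 = 3; sign now +1
(7/3) = (1/3)   [reduce mod 3]
(1/3) = 1; final value = sign = +1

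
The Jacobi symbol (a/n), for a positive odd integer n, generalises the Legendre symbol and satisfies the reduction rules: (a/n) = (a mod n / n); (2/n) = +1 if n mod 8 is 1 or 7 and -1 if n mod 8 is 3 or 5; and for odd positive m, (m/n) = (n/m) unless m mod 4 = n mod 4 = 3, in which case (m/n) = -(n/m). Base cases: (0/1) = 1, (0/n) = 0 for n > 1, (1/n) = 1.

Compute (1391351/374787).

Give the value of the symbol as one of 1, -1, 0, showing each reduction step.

1

(1391351/374787) = (266990/374787)   [reduce mod 374787]
266990 = 2^1·133495; (2/374787) = -1 since 374787 mod 8 = 3, so (266990/374787) = (-1)^1·(133495/374787); sign now -1
reciprocity: (133495/374787) = -1·(374787/133495) since 133495 mod 4 = 3, 374787 mod 4 = 3; sign now +1
(374787/133495) = (107797/133495)   [reduce mod 133495]
reciprocity: (107797/133495) = +1·(133495/107797) since 107797 mod 4 = 1, 133495 mod 4 = 3; sign now +1
(133495/107797) = (25698/107797)   [reduce mod 107797]
25698 = 2^1·12849; (2/107797) = -1 since 107797 mod 8 = 5, so (25698/107797) = (-1)^1·(12849/107797); sign now -1
reciprocity: (12849/107797) = +1·(107797/12849) since 12849 mod 4 = 1, 107797 mod 4 = 1; sign now -1
(107797/12849) = (5005/12849)   [reduce mod 12849]
reciprocity: (5005/12849) = +1·(12849/5005) since 5005 mod 4 = 1, 12849 mod 4 = 1; sign now -1
(12849/5005) = (2839/5005)   [reduce mod 5005]
reciprocity: (2839/5005) = +1·(5005/2839) since 2839 mod 4 = 3, 5005 mod 4 = 1; sign now -1
(5005/2839) = (2166/2839)   [reduce mod 2839]
2166 = 2^1·1083; (2/2839) = +1 since 2839 mod 8 = 7, so (2166/2839) = (+1)^1·(1083/2839); sign now -1
reciprocity: (1083/2839) = -1·(2839/1083) since 1083 mod 4 = 3, 2839 mod 4 = 3; sign now +1
(2839/1083) = (673/1083)   [reduce mod 1083]
reciprocity: (673/1083) = +1·(1083/673) since 673 mod 4 = 1, 1083 mod 4 = 3; sign now +1
(1083/673) = (410/673)   [reduce mod 673]
410 = 2^1·205; (2/673) = +1 since 673 mod 8 = 1, so (410/673) = (+1)^1·(205/673); sign now +1
reciprocity: (205/673) = +1·(673/205) since 205 mod 4 = 1, 673 mod 4 = 1; sign now +1
(673/205) = (58/205)   [reduce mod 205]
58 = 2^1·29; (2/205) = -1 since 205 mod 8 = 5, so (58/205) = (-1)^1·(29/205); sign now -1
reciprocity: (29/205) = +1·(205/29) since 29 mod 4 = 1, 205 mod 4 = 1; sign now -1
(205/29) = (2/29)   [reduce mod 29]
2 = 2^1·1; (2/29) = -1 since 29 mod 8 = 5, so (2/29) = (-1)^1·(1/29); sign now +1
(1/29) = 1; final value = sign = +1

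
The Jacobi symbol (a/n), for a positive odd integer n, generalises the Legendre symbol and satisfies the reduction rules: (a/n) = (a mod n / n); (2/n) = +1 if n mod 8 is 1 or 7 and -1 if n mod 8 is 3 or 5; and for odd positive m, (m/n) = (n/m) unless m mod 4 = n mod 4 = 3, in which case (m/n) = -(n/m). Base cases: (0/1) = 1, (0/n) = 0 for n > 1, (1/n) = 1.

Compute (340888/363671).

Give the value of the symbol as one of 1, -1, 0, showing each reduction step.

340888 = 2^3·42611; (2/363671) = +1 since 363671 mod 8 = 7, so (340888/363671) = (+1)^3·(42611/363671); sign now +1
reciprocity: (42611/363671) = -1·(363671/42611) since 42611 mod 4 = 3, 363671 mod 4 = 3; sign now -1
(363671/42611) = (22783/42611)   [reduce mod 42611]
reciprocity: (22783/42611) = -1·(42611/22783) since 22783 mod 4 = 3, 42611 mod 4 = 3; sign now +1
(42611/22783) = (19828/22783)   [reduce mod 22783]
19828 = 2^2·4957; (2/22783) = +1 since 22783 mod 8 = 7, so (19828/22783) = (+1)^2·(4957/22783); sign now +1
reciprocity: (4957/22783) = +1·(22783/4957) since 4957 mod 4 = 1, 22783 mod 4 = 3; sign now +1
(22783/4957) = (2955/4957)   [reduce mod 4957]
reciprocity: (2955/4957) = +1·(4957/2955) since 2955 mod 4 = 3, 4957 mod 4 = 1; sign now +1
(4957/2955) = (2002/2955)   [reduce mod 2955]
2002 = 2^1·1001; (2/2955) = -1 since 2955 mod 8 = 3, so (2002/2955) = (-1)^1·(1001/2955); sign now -1
reciprocity: (1001/2955) = +1·(2955/1001) since 1001 mod 4 = 1, 2955 mod 4 = 3; sign now -1
(2955/1001) = (953/1001)   [reduce mod 1001]
reciprocity: (953/1001) = +1·(1001/953) since 953 mod 4 = 1, 1001 mod 4 = 1; sign now -1
(1001/953) = (48/953)   [reduce mod 953]
48 = 2^4·3; (2/953) = +1 since 953 mod 8 = 1, so (48/953) = (+1)^4·(3/953); sign now -1
reciprocity: (3/953) = +1·(953/3) since 3 mod 4 = 3, 953 mod 4 = 1; sign now -1
(953/3) = (2/3)   [reduce mod 3]
2 = 2^1·1; (2/3) = -1 since 3 mod 8 = 3, so (2/3) = (-1)^1·(1/3); sign now +1
(1/3) = 1; final value = sign = +1

1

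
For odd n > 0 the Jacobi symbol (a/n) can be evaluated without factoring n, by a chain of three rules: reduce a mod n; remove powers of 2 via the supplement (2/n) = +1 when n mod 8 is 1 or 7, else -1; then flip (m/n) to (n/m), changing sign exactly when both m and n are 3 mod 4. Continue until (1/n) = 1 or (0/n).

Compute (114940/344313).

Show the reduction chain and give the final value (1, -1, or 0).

114940 = 2^2·28735; (2/344313) = +1 since 344313 mod 8 = 1, so (114940/344313) = (+1)^2·(28735/344313); sign now +1
reciprocity: (28735/344313) = +1·(344313/28735) since 28735 mod 4 = 3, 344313 mod 4 = 1; sign now +1
(344313/28735) = (28228/28735)   [reduce mod 28735]
28228 = 2^2·7057; (2/28735) = +1 since 28735 mod 8 = 7, so (28228/28735) = (+1)^2·(7057/28735); sign now +1
reciprocity: (7057/28735) = +1·(28735/7057) since 7057 mod 4 = 1, 28735 mod 4 = 3; sign now +1
(28735/7057) = (507/7057)   [reduce mod 7057]
reciprocity: (507/7057) = +1·(7057/507) since 507 mod 4 = 3, 7057 mod 4 = 1; sign now +1
(7057/507) = (466/507)   [reduce mod 507]
466 = 2^1·233; (2/507) = -1 since 507 mod 8 = 3, so (466/507) = (-1)^1·(233/507); sign now -1
reciprocity: (233/507) = +1·(507/233) since 233 mod 4 = 1, 507 mod 4 = 3; sign now -1
(507/233) = (41/233)   [reduce mod 233]
reciprocity: (41/233) = +1·(233/41) since 41 mod 4 = 1, 233 mod 4 = 1; sign now -1
(233/41) = (28/41)   [reduce mod 41]
28 = 2^2·7; (2/41) = +1 since 41 mod 8 = 1, so (28/41) = (+1)^2·(7/41); sign now -1
reciprocity: (7/41) = +1·(41/7) since 7 mod 4 = 3, 41 mod 4 = 1; sign now -1
(41/7) = (6/7)   [reduce mod 7]
6 = 2^1·3; (2/7) = +1 since 7 mod 8 = 7, so (6/7) = (+1)^1·(3/7); sign now -1
reciprocity: (3/7) = -1·(7/3) since 3 mod 4 = 3, 7 mod 4 = 3; sign now +1
(7/3) = (1/3)   [reduce mod 3]
(1/3) = 1; final value = sign = +1

1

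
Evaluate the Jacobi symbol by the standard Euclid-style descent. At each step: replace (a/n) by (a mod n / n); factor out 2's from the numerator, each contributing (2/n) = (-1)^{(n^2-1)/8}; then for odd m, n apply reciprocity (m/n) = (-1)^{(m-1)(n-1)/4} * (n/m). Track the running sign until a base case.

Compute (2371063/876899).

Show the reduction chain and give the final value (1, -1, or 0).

(2371063/876899): 2371063 mod 876899 = 617265, so (2371063/876899) = (617265/876899)
flip (617265/876899) -> (876899/617265): both odd, 617265 mod 4 = 1, 876899 mod 4 = 3, so the flip contributes +1; sign now +1
(876899/617265): 876899 mod 617265 = 259634, so (876899/617265) = (259634/617265)
factor out 2^1: 259634 = 2^1·129817; with 617265 mod 8 = 1, (2/617265) = +1; sign now +1; continue with (129817/617265)
flip (129817/617265) -> (617265/129817): both odd, 129817 mod 4 = 1, 617265 mod 4 = 1, so the flip contributes +1; sign now +1
(617265/129817): 617265 mod 129817 = 97997, so (617265/129817) = (97997/129817)
flip (97997/129817) -> (129817/97997): both odd, 97997 mod 4 = 1, 129817 mod 4 = 1, so the flip contributes +1; sign now +1
(129817/97997): 129817 mod 97997 = 31820, so (129817/97997) = (31820/97997)
factor out 2^2: 31820 = 2^2·7955; with 97997 mod 8 = 5, (2/97997) = -1; sign now +1; continue with (7955/97997)
flip (7955/97997) -> (97997/7955): both odd, 7955 mod 4 = 3, 97997 mod 4 = 1, so the flip contributes +1; sign now +1
(97997/7955): 97997 mod 7955 = 2537, so (97997/7955) = (2537/7955)
flip (2537/7955) -> (7955/2537): both odd, 2537 mod 4 = 1, 7955 mod 4 = 3, so the flip contributes +1; sign now +1
(7955/2537): 7955 mod 2537 = 344, so (7955/2537) = (344/2537)
factor out 2^3: 344 = 2^3·43; with 2537 mod 8 = 1, (2/2537) = +1; sign now +1; continue with (43/2537)
flip (43/2537) -> (2537/43): both odd, 43 mod 4 = 3, 2537 mod 4 = 1, so the flip contributes +1; sign now +1
(2537/43): 2537 mod 43 = 0, so (2537/43) = (0/43)
reached (0/43); gcd(a, n) > 1, so (0/43) = 0 and the symbol is 0

0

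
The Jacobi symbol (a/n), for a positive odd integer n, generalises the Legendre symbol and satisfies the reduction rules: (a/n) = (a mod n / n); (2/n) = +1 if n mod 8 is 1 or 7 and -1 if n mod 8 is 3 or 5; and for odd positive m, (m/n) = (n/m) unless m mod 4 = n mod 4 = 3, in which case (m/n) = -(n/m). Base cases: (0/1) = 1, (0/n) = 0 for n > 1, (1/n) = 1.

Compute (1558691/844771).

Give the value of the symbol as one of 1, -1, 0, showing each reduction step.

-1

(1558691/844771): 1558691 mod 844771 = 713920, so (1558691/844771) = (713920/844771)
factor out 2^6: 713920 = 2^6·11155; with 844771 mod 8 = 3, (2/844771) = -1; sign now +1; continue with (11155/844771)
flip (11155/844771) -> (844771/11155): both odd, 11155 mod 4 = 3, 844771 mod 4 = 3, so the flip contributes -1; sign now -1
(844771/11155): 844771 mod 11155 = 8146, so (844771/11155) = (8146/11155)
factor out 2^1: 8146 = 2^1·4073; with 11155 mod 8 = 3, (2/11155) = -1; sign now +1; continue with (4073/11155)
flip (4073/11155) -> (11155/4073): both odd, 4073 mod 4 = 1, 11155 mod 4 = 3, so the flip contributes +1; sign now +1
(11155/4073): 11155 mod 4073 = 3009, so (11155/4073) = (3009/4073)
flip (3009/4073) -> (4073/3009): both odd, 3009 mod 4 = 1, 4073 mod 4 = 1, so the flip contributes +1; sign now +1
(4073/3009): 4073 mod 3009 = 1064, so (4073/3009) = (1064/3009)
factor out 2^3: 1064 = 2^3·133; with 3009 mod 8 = 1, (2/3009) = +1; sign now +1; continue with (133/3009)
flip (133/3009) -> (3009/133): both odd, 133 mod 4 = 1, 3009 mod 4 = 1, so the flip contributes +1; sign now +1
(3009/133): 3009 mod 133 = 83, so (3009/133) = (83/133)
flip (83/133) -> (133/83): both odd, 83 mod 4 = 3, 133 mod 4 = 1, so the flip contributes +1; sign now +1
(133/83): 133 mod 83 = 50, so (133/83) = (50/83)
factor out 2^1: 50 = 2^1·25; with 83 mod 8 = 3, (2/83) = -1; sign now -1; continue with (25/83)
flip (25/83) -> (83/25): both odd, 25 mod 4 = 1, 83 mod 4 = 3, so the flip contributes +1; sign now -1
(83/25): 83 mod 25 = 8, so (83/25) = (8/25)
factor out 2^3: 8 = 2^3·1; with 25 mod 8 = 1, (2/25) = +1; sign now -1; continue with (1/25)
reached (1/25) = 1, so the symbol is -1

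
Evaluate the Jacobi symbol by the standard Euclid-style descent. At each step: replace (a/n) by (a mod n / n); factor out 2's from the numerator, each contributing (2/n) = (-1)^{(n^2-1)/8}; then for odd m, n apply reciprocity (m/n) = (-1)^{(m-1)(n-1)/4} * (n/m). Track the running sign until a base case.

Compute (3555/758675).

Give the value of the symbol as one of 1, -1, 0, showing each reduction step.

flip (3555/758675) -> (758675/3555): both odd, 3555 mod 4 = 3, 758675 mod 4 = 3, so the flip contributes -1; sign now -1
(758675/3555): 758675 mod 3555 = 1460, so (758675/3555) = (1460/3555)
factor out 2^2: 1460 = 2^2·365; with 3555 mod 8 = 3, (2/3555) = -1; sign now -1; continue with (365/3555)
flip (365/3555) -> (3555/365): both odd, 365 mod 4 = 1, 3555 mod 4 = 3, so the flip contributes +1; sign now -1
(3555/365): 3555 mod 365 = 270, so (3555/365) = (270/365)
factor out 2^1: 270 = 2^1·135; with 365 mod 8 = 5, (2/365) = -1; sign now +1; continue with (135/365)
flip (135/365) -> (365/135): both odd, 135 mod 4 = 3, 365 mod 4 = 1, so the flip contributes +1; sign now +1
(365/135): 365 mod 135 = 95, so (365/135) = (95/135)
flip (95/135) -> (135/95): both odd, 95 mod 4 = 3, 135 mod 4 = 3, so the flip contributes -1; sign now -1
(135/95): 135 mod 95 = 40, so (135/95) = (40/95)
factor out 2^3: 40 = 2^3·5; with 95 mod 8 = 7, (2/95) = +1; sign now -1; continue with (5/95)
flip (5/95) -> (95/5): both odd, 5 mod 4 = 1, 95 mod 4 = 3, so the flip contributes +1; sign now -1
(95/5): 95 mod 5 = 0, so (95/5) = (0/5)
reached (0/5); gcd(a, n) > 1, so (0/5) = 0 and the symbol is 0

0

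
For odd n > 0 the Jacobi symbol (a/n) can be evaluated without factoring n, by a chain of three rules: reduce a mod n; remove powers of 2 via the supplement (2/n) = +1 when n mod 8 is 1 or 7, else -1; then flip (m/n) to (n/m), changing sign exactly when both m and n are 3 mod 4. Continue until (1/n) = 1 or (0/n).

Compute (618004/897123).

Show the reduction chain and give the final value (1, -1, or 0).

factor out 2^2: 618004 = 2^2·154501; with 897123 mod 8 = 3, (2/897123) = -1; sign now +1; continue with (154501/897123)
flip (154501/897123) -> (897123/154501): both odd, 154501 mod 4 = 1, 897123 mod 4 = 3, so the flip contributes +1; sign now +1
(897123/154501): 897123 mod 154501 = 124618, so (897123/154501) = (124618/154501)
factor out 2^1: 124618 = 2^1·62309; with 154501 mod 8 = 5, (2/154501) = -1; sign now -1; continue with (62309/154501)
flip (62309/154501) -> (154501/62309): both odd, 62309 mod 4 = 1, 154501 mod 4 = 1, so the flip contributes +1; sign now -1
(154501/62309): 154501 mod 62309 = 29883, so (154501/62309) = (29883/62309)
flip (29883/62309) -> (62309/29883): both odd, 29883 mod 4 = 3, 62309 mod 4 = 1, so the flip contributes +1; sign now -1
(62309/29883): 62309 mod 29883 = 2543, so (62309/29883) = (2543/29883)
flip (2543/29883) -> (29883/2543): both odd, 2543 mod 4 = 3, 29883 mod 4 = 3, so the flip contributes -1; sign now +1
(29883/2543): 29883 mod 2543 = 1910, so (29883/2543) = (1910/2543)
factor out 2^1: 1910 = 2^1·955; with 2543 mod 8 = 7, (2/2543) = +1; sign now +1; continue with (955/2543)
flip (955/2543) -> (2543/955): both odd, 955 mod 4 = 3, 2543 mod 4 = 3, so the flip contributes -1; sign now -1
(2543/955): 2543 mod 955 = 633, so (2543/955) = (633/955)
flip (633/955) -> (955/633): both odd, 633 mod 4 = 1, 955 mod 4 = 3, so the flip contributes +1; sign now -1
(955/633): 955 mod 633 = 322, so (955/633) = (322/633)
factor out 2^1: 322 = 2^1·161; with 633 mod 8 = 1, (2/633) = +1; sign now -1; continue with (161/633)
flip (161/633) -> (633/161): both odd, 161 mod 4 = 1, 633 mod 4 = 1, so the flip contributes +1; sign now -1
(633/161): 633 mod 161 = 150, so (633/161) = (150/161)
factor out 2^1: 150 = 2^1·75; with 161 mod 8 = 1, (2/161) = +1; sign now -1; continue with (75/161)
flip (75/161) -> (161/75): both odd, 75 mod 4 = 3, 161 mod 4 = 1, so the flip contributes +1; sign now -1
(161/75): 161 mod 75 = 11, so (161/75) = (11/75)
flip (11/75) -> (75/11): both odd, 11 mod 4 = 3, 75 mod 4 = 3, so the flip contributes -1; sign now +1
(75/11): 75 mod 11 = 9, so (75/11) = (9/11)
flip (9/11) -> (11/9): both odd, 9 mod 4 = 1, 11 mod 4 = 3, so the flip contributes +1; sign now +1
(11/9): 11 mod 9 = 2, so (11/9) = (2/9)
factor out 2^1: 2 = 2^1·1; with 9 mod 8 = 1, (2/9) = +1; sign now +1; continue with (1/9)
reached (1/9) = 1, so the symbol is +1

1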